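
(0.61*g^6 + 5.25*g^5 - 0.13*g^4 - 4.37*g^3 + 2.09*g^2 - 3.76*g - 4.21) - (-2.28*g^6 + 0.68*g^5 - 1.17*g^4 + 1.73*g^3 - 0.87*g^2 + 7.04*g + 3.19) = 2.89*g^6 + 4.57*g^5 + 1.04*g^4 - 6.1*g^3 + 2.96*g^2 - 10.8*g - 7.4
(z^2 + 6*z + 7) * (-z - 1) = -z^3 - 7*z^2 - 13*z - 7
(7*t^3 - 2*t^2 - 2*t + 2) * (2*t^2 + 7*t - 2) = 14*t^5 + 45*t^4 - 32*t^3 - 6*t^2 + 18*t - 4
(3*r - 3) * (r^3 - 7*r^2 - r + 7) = 3*r^4 - 24*r^3 + 18*r^2 + 24*r - 21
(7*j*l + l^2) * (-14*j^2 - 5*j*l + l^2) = -98*j^3*l - 49*j^2*l^2 + 2*j*l^3 + l^4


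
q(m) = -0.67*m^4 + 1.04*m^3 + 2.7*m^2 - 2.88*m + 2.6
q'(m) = -2.68*m^3 + 3.12*m^2 + 5.4*m - 2.88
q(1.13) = 3.20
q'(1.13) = 3.34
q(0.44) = 1.92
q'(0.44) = -0.13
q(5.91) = -522.81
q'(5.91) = -415.21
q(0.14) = 2.25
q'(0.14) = -2.07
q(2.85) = -3.81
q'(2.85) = -24.19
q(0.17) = 2.19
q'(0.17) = -1.88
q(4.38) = -117.42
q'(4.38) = -144.57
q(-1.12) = 6.70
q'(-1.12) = -1.25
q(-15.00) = -36775.45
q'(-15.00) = 9663.12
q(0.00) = 2.60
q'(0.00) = -2.88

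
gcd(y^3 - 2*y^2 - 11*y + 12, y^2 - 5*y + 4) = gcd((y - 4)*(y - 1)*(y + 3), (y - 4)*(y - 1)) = y^2 - 5*y + 4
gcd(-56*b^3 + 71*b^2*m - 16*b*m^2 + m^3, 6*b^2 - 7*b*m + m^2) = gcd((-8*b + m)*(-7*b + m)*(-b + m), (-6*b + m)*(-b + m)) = b - m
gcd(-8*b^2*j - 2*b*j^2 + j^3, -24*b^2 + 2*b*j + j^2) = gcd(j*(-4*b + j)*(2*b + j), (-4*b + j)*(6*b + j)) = 4*b - j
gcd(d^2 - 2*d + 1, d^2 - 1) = d - 1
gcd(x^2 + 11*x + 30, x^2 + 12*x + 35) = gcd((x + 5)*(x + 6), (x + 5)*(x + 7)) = x + 5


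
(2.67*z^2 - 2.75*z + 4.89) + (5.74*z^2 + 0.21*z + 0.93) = 8.41*z^2 - 2.54*z + 5.82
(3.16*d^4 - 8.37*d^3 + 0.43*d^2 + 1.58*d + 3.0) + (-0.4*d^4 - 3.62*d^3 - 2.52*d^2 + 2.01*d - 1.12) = 2.76*d^4 - 11.99*d^3 - 2.09*d^2 + 3.59*d + 1.88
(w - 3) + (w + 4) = 2*w + 1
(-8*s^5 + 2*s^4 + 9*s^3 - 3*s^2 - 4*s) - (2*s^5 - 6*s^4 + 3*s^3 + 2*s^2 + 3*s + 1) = -10*s^5 + 8*s^4 + 6*s^3 - 5*s^2 - 7*s - 1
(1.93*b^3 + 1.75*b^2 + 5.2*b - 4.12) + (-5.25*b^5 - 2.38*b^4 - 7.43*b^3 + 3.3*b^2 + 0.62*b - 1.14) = -5.25*b^5 - 2.38*b^4 - 5.5*b^3 + 5.05*b^2 + 5.82*b - 5.26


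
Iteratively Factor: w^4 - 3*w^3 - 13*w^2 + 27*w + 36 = (w - 4)*(w^3 + w^2 - 9*w - 9) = (w - 4)*(w - 3)*(w^2 + 4*w + 3) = (w - 4)*(w - 3)*(w + 1)*(w + 3)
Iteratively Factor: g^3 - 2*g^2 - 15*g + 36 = (g + 4)*(g^2 - 6*g + 9) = (g - 3)*(g + 4)*(g - 3)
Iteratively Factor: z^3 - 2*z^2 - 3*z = (z)*(z^2 - 2*z - 3) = z*(z - 3)*(z + 1)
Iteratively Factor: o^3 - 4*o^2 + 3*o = (o)*(o^2 - 4*o + 3) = o*(o - 1)*(o - 3)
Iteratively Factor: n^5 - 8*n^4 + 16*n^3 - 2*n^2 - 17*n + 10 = (n - 2)*(n^4 - 6*n^3 + 4*n^2 + 6*n - 5) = (n - 2)*(n - 1)*(n^3 - 5*n^2 - n + 5) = (n - 5)*(n - 2)*(n - 1)*(n^2 - 1) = (n - 5)*(n - 2)*(n - 1)*(n + 1)*(n - 1)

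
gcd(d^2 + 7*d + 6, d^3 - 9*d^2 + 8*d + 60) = 1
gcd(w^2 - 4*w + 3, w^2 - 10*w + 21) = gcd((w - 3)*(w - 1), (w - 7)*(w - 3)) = w - 3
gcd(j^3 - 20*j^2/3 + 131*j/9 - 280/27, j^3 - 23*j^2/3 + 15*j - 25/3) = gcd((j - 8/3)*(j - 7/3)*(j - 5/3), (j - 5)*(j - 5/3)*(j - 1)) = j - 5/3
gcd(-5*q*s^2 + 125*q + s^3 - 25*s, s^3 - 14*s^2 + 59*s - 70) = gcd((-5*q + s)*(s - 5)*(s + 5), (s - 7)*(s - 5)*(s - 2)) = s - 5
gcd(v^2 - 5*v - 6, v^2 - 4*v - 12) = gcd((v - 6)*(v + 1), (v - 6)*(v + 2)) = v - 6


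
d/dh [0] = 0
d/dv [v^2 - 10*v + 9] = 2*v - 10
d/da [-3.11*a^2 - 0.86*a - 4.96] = -6.22*a - 0.86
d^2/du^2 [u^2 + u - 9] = 2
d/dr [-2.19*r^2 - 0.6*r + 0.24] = -4.38*r - 0.6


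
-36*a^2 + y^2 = (-6*a + y)*(6*a + y)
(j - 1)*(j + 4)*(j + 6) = j^3 + 9*j^2 + 14*j - 24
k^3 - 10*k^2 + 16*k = k*(k - 8)*(k - 2)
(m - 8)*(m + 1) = m^2 - 7*m - 8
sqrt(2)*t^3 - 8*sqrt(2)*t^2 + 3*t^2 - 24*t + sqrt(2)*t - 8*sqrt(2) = (t - 8)*(t + sqrt(2))*(sqrt(2)*t + 1)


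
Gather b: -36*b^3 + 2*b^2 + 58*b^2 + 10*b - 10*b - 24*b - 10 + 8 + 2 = -36*b^3 + 60*b^2 - 24*b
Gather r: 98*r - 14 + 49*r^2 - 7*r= 49*r^2 + 91*r - 14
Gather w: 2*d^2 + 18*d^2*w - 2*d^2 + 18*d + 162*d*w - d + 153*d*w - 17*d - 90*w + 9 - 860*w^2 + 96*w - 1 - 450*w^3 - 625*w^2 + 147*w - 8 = -450*w^3 - 1485*w^2 + w*(18*d^2 + 315*d + 153)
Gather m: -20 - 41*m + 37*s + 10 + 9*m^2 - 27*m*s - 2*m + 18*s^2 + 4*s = 9*m^2 + m*(-27*s - 43) + 18*s^2 + 41*s - 10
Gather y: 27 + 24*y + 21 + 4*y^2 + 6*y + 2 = 4*y^2 + 30*y + 50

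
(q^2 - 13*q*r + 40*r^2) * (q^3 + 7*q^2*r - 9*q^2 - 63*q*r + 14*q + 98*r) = q^5 - 6*q^4*r - 9*q^4 - 51*q^3*r^2 + 54*q^3*r + 14*q^3 + 280*q^2*r^3 + 459*q^2*r^2 - 84*q^2*r - 2520*q*r^3 - 714*q*r^2 + 3920*r^3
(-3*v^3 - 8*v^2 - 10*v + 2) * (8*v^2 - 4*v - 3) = -24*v^5 - 52*v^4 - 39*v^3 + 80*v^2 + 22*v - 6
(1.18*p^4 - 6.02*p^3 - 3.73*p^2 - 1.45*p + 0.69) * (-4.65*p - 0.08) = -5.487*p^5 + 27.8986*p^4 + 17.8261*p^3 + 7.0409*p^2 - 3.0925*p - 0.0552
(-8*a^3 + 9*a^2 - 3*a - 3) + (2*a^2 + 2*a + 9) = -8*a^3 + 11*a^2 - a + 6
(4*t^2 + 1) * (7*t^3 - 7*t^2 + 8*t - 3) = 28*t^5 - 28*t^4 + 39*t^3 - 19*t^2 + 8*t - 3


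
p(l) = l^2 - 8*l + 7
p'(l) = 2*l - 8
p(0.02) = 6.84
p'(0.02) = -7.96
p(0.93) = 0.42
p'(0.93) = -6.14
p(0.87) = 0.80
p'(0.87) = -6.26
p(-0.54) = 11.61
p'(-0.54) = -9.08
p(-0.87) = 14.72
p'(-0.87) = -9.74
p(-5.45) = 80.30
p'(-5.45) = -18.90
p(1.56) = -3.05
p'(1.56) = -4.88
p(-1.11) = 17.11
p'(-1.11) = -10.22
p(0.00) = 7.00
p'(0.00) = -8.00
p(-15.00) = 352.00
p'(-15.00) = -38.00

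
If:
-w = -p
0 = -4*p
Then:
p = 0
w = 0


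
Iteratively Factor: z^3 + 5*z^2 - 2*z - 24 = (z + 3)*(z^2 + 2*z - 8) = (z - 2)*(z + 3)*(z + 4)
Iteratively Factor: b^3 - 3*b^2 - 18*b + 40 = (b - 2)*(b^2 - b - 20) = (b - 2)*(b + 4)*(b - 5)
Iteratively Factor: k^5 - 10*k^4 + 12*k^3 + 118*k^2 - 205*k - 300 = (k - 5)*(k^4 - 5*k^3 - 13*k^2 + 53*k + 60) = (k - 5)*(k - 4)*(k^3 - k^2 - 17*k - 15) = (k - 5)*(k - 4)*(k + 1)*(k^2 - 2*k - 15) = (k - 5)^2*(k - 4)*(k + 1)*(k + 3)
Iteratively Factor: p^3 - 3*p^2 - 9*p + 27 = (p - 3)*(p^2 - 9) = (p - 3)^2*(p + 3)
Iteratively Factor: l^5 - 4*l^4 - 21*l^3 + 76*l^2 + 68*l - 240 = (l - 5)*(l^4 + l^3 - 16*l^2 - 4*l + 48) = (l - 5)*(l + 2)*(l^3 - l^2 - 14*l + 24) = (l - 5)*(l + 2)*(l + 4)*(l^2 - 5*l + 6) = (l - 5)*(l - 3)*(l + 2)*(l + 4)*(l - 2)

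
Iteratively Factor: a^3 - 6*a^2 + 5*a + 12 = (a - 3)*(a^2 - 3*a - 4) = (a - 4)*(a - 3)*(a + 1)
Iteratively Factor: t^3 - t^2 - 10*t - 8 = (t + 2)*(t^2 - 3*t - 4) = (t + 1)*(t + 2)*(t - 4)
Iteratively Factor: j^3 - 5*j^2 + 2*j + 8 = (j - 2)*(j^2 - 3*j - 4) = (j - 2)*(j + 1)*(j - 4)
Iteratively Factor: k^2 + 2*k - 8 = (k + 4)*(k - 2)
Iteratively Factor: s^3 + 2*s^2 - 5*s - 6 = (s + 3)*(s^2 - s - 2) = (s + 1)*(s + 3)*(s - 2)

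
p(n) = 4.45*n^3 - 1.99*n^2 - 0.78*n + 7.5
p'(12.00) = 1873.86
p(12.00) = 7401.18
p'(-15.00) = 3062.67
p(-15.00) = -15447.30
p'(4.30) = 228.95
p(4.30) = 321.16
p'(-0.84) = 11.98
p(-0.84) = 4.11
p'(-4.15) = 245.66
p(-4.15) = -341.59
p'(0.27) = -0.88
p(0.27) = 7.23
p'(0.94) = 7.27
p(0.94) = 8.70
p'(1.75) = 33.14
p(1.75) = 23.89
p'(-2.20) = 72.59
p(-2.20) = -47.80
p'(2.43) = 68.38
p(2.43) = 57.71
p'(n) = 13.35*n^2 - 3.98*n - 0.78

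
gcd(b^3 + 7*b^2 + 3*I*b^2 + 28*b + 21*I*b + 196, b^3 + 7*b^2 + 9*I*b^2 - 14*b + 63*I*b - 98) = b^2 + b*(7 + 7*I) + 49*I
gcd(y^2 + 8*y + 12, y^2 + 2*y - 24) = y + 6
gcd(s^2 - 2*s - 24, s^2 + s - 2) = 1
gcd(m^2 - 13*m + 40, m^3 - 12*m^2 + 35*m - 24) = m - 8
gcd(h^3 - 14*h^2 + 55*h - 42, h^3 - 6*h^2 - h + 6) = h^2 - 7*h + 6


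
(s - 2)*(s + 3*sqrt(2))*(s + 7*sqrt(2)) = s^3 - 2*s^2 + 10*sqrt(2)*s^2 - 20*sqrt(2)*s + 42*s - 84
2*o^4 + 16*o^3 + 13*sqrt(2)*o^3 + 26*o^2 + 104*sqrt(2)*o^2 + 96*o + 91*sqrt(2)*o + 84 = (o + 7)*(o + 6*sqrt(2))*(sqrt(2)*o + 1)*(sqrt(2)*o + sqrt(2))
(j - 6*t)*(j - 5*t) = j^2 - 11*j*t + 30*t^2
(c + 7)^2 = c^2 + 14*c + 49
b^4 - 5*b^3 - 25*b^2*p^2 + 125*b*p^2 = b*(b - 5)*(b - 5*p)*(b + 5*p)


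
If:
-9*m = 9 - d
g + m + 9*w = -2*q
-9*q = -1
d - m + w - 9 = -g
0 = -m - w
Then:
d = 137/15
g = -14/135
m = 2/135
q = 1/9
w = -2/135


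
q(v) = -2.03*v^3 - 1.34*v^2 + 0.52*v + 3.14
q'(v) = -6.09*v^2 - 2.68*v + 0.52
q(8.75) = -1454.85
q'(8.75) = -489.20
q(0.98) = 0.45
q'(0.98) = -7.96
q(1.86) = -13.59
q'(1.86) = -25.53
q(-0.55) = 2.79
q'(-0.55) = 0.15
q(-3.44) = 68.13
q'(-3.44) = -62.33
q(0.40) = 3.00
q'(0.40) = -1.53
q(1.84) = -13.09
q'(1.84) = -25.03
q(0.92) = 0.90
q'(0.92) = -7.10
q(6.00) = -480.46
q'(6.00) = -234.80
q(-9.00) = 1369.79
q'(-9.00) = -468.65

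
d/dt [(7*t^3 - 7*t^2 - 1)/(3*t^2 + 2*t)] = (21*t^4 + 28*t^3 - 14*t^2 + 6*t + 2)/(t^2*(9*t^2 + 12*t + 4))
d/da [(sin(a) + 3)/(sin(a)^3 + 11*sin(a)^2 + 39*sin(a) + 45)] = -2*(sin(a) + 4)*cos(a)/((sin(a) + 3)^2*(sin(a) + 5)^2)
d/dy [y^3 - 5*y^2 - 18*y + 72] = 3*y^2 - 10*y - 18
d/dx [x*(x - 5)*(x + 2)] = 3*x^2 - 6*x - 10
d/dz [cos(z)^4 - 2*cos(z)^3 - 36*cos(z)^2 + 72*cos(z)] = 2*(-2*cos(z)^3 + 3*cos(z)^2 + 36*cos(z) - 36)*sin(z)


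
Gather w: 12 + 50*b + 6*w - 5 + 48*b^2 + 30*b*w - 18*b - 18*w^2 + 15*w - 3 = 48*b^2 + 32*b - 18*w^2 + w*(30*b + 21) + 4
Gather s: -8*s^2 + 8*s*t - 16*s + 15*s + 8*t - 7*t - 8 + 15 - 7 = -8*s^2 + s*(8*t - 1) + t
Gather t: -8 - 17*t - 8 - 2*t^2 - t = -2*t^2 - 18*t - 16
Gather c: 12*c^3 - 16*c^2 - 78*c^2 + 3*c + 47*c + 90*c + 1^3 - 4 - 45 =12*c^3 - 94*c^2 + 140*c - 48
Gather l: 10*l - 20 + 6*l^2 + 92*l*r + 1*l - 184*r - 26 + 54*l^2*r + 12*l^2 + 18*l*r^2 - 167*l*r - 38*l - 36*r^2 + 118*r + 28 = l^2*(54*r + 18) + l*(18*r^2 - 75*r - 27) - 36*r^2 - 66*r - 18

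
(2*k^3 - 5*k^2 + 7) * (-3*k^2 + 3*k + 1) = -6*k^5 + 21*k^4 - 13*k^3 - 26*k^2 + 21*k + 7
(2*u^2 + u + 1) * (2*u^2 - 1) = 4*u^4 + 2*u^3 - u - 1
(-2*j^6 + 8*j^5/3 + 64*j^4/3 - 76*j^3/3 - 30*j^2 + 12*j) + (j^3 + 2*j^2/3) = -2*j^6 + 8*j^5/3 + 64*j^4/3 - 73*j^3/3 - 88*j^2/3 + 12*j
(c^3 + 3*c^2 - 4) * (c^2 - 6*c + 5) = c^5 - 3*c^4 - 13*c^3 + 11*c^2 + 24*c - 20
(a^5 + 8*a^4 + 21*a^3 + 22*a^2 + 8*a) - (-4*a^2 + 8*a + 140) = a^5 + 8*a^4 + 21*a^3 + 26*a^2 - 140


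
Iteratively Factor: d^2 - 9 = (d - 3)*(d + 3)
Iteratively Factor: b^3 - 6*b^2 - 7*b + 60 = (b - 4)*(b^2 - 2*b - 15) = (b - 4)*(b + 3)*(b - 5)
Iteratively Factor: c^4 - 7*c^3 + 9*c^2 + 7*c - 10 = (c - 5)*(c^3 - 2*c^2 - c + 2) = (c - 5)*(c + 1)*(c^2 - 3*c + 2) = (c - 5)*(c - 1)*(c + 1)*(c - 2)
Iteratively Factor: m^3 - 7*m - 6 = (m + 2)*(m^2 - 2*m - 3) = (m - 3)*(m + 2)*(m + 1)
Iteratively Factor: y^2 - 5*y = (y)*(y - 5)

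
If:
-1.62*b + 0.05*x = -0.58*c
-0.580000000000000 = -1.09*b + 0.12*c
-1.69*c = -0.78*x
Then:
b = 0.72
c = 1.69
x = 3.66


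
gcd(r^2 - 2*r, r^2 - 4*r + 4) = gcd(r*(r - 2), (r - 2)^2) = r - 2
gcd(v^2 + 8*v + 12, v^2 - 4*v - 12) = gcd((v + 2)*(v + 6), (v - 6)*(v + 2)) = v + 2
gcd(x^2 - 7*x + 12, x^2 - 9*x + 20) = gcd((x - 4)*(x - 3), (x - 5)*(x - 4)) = x - 4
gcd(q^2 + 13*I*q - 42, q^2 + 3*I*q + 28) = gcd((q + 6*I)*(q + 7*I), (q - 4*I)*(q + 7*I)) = q + 7*I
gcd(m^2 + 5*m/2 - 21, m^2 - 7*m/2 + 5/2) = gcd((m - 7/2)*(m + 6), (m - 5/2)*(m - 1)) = 1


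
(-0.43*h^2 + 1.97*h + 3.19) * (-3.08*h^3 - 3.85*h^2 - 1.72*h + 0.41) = 1.3244*h^5 - 4.4121*h^4 - 16.6701*h^3 - 15.8462*h^2 - 4.6791*h + 1.3079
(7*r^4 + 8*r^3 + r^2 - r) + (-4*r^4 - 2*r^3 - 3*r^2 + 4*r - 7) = 3*r^4 + 6*r^3 - 2*r^2 + 3*r - 7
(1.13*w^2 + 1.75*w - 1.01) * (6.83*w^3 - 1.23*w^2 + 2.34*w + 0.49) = 7.7179*w^5 + 10.5626*w^4 - 6.4066*w^3 + 5.891*w^2 - 1.5059*w - 0.4949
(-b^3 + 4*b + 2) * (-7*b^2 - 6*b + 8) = 7*b^5 + 6*b^4 - 36*b^3 - 38*b^2 + 20*b + 16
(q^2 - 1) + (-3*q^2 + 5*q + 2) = -2*q^2 + 5*q + 1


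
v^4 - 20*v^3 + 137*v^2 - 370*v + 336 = (v - 8)*(v - 7)*(v - 3)*(v - 2)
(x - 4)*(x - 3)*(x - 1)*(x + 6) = x^4 - 2*x^3 - 29*x^2 + 102*x - 72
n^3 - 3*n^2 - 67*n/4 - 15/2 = (n - 6)*(n + 1/2)*(n + 5/2)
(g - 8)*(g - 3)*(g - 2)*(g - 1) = g^4 - 14*g^3 + 59*g^2 - 94*g + 48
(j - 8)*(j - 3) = j^2 - 11*j + 24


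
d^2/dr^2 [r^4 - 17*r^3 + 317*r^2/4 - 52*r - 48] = 12*r^2 - 102*r + 317/2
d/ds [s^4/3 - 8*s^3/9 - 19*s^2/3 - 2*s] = 4*s^3/3 - 8*s^2/3 - 38*s/3 - 2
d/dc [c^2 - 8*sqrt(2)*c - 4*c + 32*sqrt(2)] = 2*c - 8*sqrt(2) - 4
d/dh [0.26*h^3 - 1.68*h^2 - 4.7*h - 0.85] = 0.78*h^2 - 3.36*h - 4.7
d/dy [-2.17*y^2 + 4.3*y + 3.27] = 4.3 - 4.34*y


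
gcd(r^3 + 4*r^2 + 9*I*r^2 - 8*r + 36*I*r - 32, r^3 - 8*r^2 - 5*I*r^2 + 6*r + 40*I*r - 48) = r + I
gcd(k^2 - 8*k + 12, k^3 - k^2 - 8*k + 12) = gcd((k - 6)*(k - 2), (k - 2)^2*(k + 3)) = k - 2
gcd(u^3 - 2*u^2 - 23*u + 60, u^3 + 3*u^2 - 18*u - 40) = u^2 + u - 20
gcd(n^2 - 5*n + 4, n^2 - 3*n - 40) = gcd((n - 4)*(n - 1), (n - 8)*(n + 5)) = 1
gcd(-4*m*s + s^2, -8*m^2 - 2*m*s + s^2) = -4*m + s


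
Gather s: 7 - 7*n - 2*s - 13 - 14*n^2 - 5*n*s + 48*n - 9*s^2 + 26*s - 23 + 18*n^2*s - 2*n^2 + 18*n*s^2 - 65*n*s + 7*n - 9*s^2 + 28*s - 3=-16*n^2 + 48*n + s^2*(18*n - 18) + s*(18*n^2 - 70*n + 52) - 32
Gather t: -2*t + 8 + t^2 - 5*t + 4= t^2 - 7*t + 12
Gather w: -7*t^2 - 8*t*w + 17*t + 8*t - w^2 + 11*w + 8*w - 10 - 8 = -7*t^2 + 25*t - w^2 + w*(19 - 8*t) - 18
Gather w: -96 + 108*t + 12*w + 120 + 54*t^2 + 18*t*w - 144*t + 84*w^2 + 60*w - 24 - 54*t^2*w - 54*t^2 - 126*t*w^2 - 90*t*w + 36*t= w^2*(84 - 126*t) + w*(-54*t^2 - 72*t + 72)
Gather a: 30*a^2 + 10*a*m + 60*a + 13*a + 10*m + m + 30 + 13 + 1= 30*a^2 + a*(10*m + 73) + 11*m + 44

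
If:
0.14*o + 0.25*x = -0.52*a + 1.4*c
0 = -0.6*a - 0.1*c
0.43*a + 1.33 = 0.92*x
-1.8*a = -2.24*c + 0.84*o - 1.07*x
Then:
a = -0.09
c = 0.56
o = 3.49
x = 1.40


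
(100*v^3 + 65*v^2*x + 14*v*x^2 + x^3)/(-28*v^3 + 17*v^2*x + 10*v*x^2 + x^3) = (25*v^2 + 10*v*x + x^2)/(-7*v^2 + 6*v*x + x^2)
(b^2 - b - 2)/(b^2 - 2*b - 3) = (b - 2)/(b - 3)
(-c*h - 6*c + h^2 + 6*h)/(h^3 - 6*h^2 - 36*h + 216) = (-c + h)/(h^2 - 12*h + 36)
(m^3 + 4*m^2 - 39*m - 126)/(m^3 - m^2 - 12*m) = (m^2 + m - 42)/(m*(m - 4))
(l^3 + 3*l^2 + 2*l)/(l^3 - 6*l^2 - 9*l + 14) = l*(l + 1)/(l^2 - 8*l + 7)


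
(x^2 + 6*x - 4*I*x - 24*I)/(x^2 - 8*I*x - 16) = (x + 6)/(x - 4*I)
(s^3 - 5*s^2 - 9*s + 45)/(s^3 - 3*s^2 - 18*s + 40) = (s^2 - 9)/(s^2 + 2*s - 8)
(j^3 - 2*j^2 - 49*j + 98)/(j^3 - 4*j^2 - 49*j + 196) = (j - 2)/(j - 4)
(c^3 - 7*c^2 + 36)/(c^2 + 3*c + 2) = (c^2 - 9*c + 18)/(c + 1)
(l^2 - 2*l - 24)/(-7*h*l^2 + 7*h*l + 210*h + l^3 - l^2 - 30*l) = (-l - 4)/(7*h*l + 35*h - l^2 - 5*l)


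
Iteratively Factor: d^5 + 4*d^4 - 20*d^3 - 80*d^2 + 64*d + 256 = (d - 2)*(d^4 + 6*d^3 - 8*d^2 - 96*d - 128) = (d - 2)*(d + 4)*(d^3 + 2*d^2 - 16*d - 32) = (d - 4)*(d - 2)*(d + 4)*(d^2 + 6*d + 8) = (d - 4)*(d - 2)*(d + 4)^2*(d + 2)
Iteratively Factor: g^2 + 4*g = (g)*(g + 4)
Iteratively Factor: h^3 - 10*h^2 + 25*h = (h - 5)*(h^2 - 5*h) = (h - 5)^2*(h)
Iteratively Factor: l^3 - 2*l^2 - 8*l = (l - 4)*(l^2 + 2*l) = (l - 4)*(l + 2)*(l)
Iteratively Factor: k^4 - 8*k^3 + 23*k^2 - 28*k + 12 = (k - 2)*(k^3 - 6*k^2 + 11*k - 6) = (k - 3)*(k - 2)*(k^2 - 3*k + 2) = (k - 3)*(k - 2)^2*(k - 1)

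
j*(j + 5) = j^2 + 5*j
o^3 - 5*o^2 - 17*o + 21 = (o - 7)*(o - 1)*(o + 3)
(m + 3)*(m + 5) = m^2 + 8*m + 15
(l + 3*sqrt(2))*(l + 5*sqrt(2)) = l^2 + 8*sqrt(2)*l + 30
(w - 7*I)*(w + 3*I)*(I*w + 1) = I*w^3 + 5*w^2 + 17*I*w + 21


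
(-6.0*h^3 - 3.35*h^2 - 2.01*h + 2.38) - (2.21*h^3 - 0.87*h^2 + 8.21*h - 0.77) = -8.21*h^3 - 2.48*h^2 - 10.22*h + 3.15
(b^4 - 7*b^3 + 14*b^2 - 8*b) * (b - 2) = b^5 - 9*b^4 + 28*b^3 - 36*b^2 + 16*b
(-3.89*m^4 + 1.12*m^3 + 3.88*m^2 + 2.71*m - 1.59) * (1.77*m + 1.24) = -6.8853*m^5 - 2.8412*m^4 + 8.2564*m^3 + 9.6079*m^2 + 0.5461*m - 1.9716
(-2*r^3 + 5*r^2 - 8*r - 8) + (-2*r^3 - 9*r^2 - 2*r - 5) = -4*r^3 - 4*r^2 - 10*r - 13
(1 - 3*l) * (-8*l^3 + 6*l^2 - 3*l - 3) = 24*l^4 - 26*l^3 + 15*l^2 + 6*l - 3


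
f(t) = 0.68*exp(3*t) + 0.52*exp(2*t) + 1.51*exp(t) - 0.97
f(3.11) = 7958.66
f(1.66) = 120.28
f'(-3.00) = 0.08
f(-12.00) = -0.97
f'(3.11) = 23549.78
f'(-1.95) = 0.24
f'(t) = 2.04*exp(3*t) + 1.04*exp(2*t) + 1.51*exp(t) = (2.04*exp(2*t) + 1.04*exp(t) + 1.51)*exp(t)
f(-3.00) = -0.89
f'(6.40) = 445095115.28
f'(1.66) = 333.48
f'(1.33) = 130.85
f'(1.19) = 88.65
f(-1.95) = -0.74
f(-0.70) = -0.01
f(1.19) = 33.76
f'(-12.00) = 0.00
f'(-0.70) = 1.26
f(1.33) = 48.93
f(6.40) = 148428427.67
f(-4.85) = -0.96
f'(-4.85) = 0.01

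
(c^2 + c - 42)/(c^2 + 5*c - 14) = (c - 6)/(c - 2)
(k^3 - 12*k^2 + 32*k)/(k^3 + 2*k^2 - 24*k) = (k - 8)/(k + 6)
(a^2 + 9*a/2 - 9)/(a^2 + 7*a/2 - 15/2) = (a + 6)/(a + 5)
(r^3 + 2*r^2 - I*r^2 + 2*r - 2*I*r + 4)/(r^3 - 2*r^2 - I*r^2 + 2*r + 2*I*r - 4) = (r + 2)/(r - 2)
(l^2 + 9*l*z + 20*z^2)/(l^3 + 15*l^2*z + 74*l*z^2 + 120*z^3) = 1/(l + 6*z)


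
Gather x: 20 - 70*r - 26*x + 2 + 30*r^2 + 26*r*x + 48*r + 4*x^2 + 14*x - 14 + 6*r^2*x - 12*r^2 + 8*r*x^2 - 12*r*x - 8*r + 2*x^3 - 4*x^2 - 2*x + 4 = 18*r^2 + 8*r*x^2 - 30*r + 2*x^3 + x*(6*r^2 + 14*r - 14) + 12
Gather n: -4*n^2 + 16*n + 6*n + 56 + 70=-4*n^2 + 22*n + 126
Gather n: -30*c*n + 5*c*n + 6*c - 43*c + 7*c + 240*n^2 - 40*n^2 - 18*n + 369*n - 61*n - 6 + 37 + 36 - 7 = -30*c + 200*n^2 + n*(290 - 25*c) + 60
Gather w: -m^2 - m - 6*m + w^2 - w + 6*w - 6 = -m^2 - 7*m + w^2 + 5*w - 6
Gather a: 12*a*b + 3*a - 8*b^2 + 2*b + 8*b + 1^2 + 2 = a*(12*b + 3) - 8*b^2 + 10*b + 3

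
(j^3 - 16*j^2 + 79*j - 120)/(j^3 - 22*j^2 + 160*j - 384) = (j^2 - 8*j + 15)/(j^2 - 14*j + 48)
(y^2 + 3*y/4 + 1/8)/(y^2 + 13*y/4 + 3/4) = (y + 1/2)/(y + 3)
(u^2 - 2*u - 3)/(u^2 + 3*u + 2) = (u - 3)/(u + 2)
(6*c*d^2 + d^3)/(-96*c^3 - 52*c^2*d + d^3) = -d^2/(16*c^2 + 6*c*d - d^2)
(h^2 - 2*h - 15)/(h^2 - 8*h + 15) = (h + 3)/(h - 3)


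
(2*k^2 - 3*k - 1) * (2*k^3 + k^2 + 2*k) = 4*k^5 - 4*k^4 - k^3 - 7*k^2 - 2*k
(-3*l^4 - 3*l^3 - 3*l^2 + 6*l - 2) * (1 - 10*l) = 30*l^5 + 27*l^4 + 27*l^3 - 63*l^2 + 26*l - 2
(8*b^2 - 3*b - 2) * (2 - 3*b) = -24*b^3 + 25*b^2 - 4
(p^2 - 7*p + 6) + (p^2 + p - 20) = 2*p^2 - 6*p - 14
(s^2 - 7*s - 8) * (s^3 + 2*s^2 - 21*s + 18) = s^5 - 5*s^4 - 43*s^3 + 149*s^2 + 42*s - 144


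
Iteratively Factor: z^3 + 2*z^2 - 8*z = (z)*(z^2 + 2*z - 8) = z*(z - 2)*(z + 4)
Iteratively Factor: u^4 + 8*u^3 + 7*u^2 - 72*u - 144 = (u - 3)*(u^3 + 11*u^2 + 40*u + 48) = (u - 3)*(u + 3)*(u^2 + 8*u + 16) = (u - 3)*(u + 3)*(u + 4)*(u + 4)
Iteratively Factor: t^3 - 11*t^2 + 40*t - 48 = (t - 4)*(t^2 - 7*t + 12) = (t - 4)*(t - 3)*(t - 4)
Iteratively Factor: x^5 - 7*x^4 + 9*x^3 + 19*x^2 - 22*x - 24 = (x - 4)*(x^4 - 3*x^3 - 3*x^2 + 7*x + 6) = (x - 4)*(x + 1)*(x^3 - 4*x^2 + x + 6) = (x - 4)*(x - 3)*(x + 1)*(x^2 - x - 2) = (x - 4)*(x - 3)*(x - 2)*(x + 1)*(x + 1)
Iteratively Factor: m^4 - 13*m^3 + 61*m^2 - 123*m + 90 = (m - 5)*(m^3 - 8*m^2 + 21*m - 18) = (m - 5)*(m - 3)*(m^2 - 5*m + 6) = (m - 5)*(m - 3)^2*(m - 2)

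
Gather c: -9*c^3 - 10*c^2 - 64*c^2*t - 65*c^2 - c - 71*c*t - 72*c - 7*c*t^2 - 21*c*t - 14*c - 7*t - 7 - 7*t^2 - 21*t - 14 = -9*c^3 + c^2*(-64*t - 75) + c*(-7*t^2 - 92*t - 87) - 7*t^2 - 28*t - 21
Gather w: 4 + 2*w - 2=2*w + 2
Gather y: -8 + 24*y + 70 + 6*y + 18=30*y + 80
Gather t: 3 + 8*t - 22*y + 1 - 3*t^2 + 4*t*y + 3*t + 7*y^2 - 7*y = -3*t^2 + t*(4*y + 11) + 7*y^2 - 29*y + 4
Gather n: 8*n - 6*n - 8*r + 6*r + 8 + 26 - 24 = 2*n - 2*r + 10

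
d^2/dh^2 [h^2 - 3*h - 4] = 2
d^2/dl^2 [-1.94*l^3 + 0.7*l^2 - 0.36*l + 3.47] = 1.4 - 11.64*l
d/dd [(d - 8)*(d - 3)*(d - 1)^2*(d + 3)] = 5*d^4 - 40*d^3 + 24*d^2 + 164*d - 153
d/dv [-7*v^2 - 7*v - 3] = -14*v - 7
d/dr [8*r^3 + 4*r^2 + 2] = 8*r*(3*r + 1)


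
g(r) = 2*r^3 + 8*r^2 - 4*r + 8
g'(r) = 6*r^2 + 16*r - 4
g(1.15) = 17.02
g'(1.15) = 22.34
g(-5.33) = -46.25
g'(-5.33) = 81.17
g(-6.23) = -140.19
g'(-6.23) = 129.20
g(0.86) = 11.75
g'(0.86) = 14.20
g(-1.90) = 30.76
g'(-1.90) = -12.74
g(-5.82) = -92.02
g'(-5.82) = 106.11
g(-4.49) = 6.20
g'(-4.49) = 45.12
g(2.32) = 66.75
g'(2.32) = 65.41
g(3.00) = 122.00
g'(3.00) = 98.00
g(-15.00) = -4882.00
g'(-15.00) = 1106.00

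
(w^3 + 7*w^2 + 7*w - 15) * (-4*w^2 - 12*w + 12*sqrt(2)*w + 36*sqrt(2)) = -4*w^5 - 40*w^4 + 12*sqrt(2)*w^4 - 112*w^3 + 120*sqrt(2)*w^3 - 24*w^2 + 336*sqrt(2)*w^2 + 72*sqrt(2)*w + 180*w - 540*sqrt(2)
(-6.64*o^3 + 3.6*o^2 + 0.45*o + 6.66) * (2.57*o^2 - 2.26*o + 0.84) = -17.0648*o^5 + 24.2584*o^4 - 12.5571*o^3 + 19.1232*o^2 - 14.6736*o + 5.5944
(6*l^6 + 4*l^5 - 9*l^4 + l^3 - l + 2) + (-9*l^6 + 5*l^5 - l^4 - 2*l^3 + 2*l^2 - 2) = -3*l^6 + 9*l^5 - 10*l^4 - l^3 + 2*l^2 - l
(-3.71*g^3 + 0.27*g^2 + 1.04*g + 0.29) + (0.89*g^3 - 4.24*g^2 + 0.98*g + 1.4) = -2.82*g^3 - 3.97*g^2 + 2.02*g + 1.69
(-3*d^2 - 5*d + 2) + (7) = -3*d^2 - 5*d + 9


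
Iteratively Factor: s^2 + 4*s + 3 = (s + 3)*(s + 1)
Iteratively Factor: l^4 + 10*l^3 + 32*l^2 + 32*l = (l + 2)*(l^3 + 8*l^2 + 16*l) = (l + 2)*(l + 4)*(l^2 + 4*l) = l*(l + 2)*(l + 4)*(l + 4)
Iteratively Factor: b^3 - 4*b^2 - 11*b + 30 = (b - 2)*(b^2 - 2*b - 15) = (b - 5)*(b - 2)*(b + 3)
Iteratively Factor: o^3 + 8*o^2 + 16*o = (o + 4)*(o^2 + 4*o) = (o + 4)^2*(o)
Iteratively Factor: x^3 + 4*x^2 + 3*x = (x + 1)*(x^2 + 3*x) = x*(x + 1)*(x + 3)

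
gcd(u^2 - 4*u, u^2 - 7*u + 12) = u - 4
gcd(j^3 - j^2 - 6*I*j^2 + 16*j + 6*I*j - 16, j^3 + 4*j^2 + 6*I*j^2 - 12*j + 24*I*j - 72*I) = 1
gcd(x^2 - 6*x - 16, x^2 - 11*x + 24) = x - 8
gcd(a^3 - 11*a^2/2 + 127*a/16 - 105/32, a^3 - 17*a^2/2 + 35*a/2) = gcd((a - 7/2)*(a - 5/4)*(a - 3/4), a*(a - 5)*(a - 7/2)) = a - 7/2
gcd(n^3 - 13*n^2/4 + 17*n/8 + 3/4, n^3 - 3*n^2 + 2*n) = n - 2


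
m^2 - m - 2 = (m - 2)*(m + 1)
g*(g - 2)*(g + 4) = g^3 + 2*g^2 - 8*g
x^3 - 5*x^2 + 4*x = x*(x - 4)*(x - 1)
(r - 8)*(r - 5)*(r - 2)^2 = r^4 - 17*r^3 + 96*r^2 - 212*r + 160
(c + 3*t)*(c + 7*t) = c^2 + 10*c*t + 21*t^2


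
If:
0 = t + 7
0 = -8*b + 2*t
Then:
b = -7/4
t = -7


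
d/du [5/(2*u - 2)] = -5/(2*(u - 1)^2)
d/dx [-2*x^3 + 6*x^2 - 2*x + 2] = -6*x^2 + 12*x - 2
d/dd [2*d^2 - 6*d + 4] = 4*d - 6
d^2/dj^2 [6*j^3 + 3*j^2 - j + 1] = 36*j + 6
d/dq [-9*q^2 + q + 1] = 1 - 18*q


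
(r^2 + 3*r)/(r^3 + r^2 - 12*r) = (r + 3)/(r^2 + r - 12)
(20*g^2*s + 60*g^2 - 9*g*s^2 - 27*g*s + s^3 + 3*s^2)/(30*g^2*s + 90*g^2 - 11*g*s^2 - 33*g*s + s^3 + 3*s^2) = (-4*g + s)/(-6*g + s)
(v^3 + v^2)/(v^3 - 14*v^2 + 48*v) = v*(v + 1)/(v^2 - 14*v + 48)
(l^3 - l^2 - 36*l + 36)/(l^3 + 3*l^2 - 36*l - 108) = (l - 1)/(l + 3)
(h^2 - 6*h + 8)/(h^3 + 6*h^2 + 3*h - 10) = (h^2 - 6*h + 8)/(h^3 + 6*h^2 + 3*h - 10)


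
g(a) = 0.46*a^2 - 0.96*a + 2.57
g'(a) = 0.92*a - 0.96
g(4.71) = 8.25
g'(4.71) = 3.37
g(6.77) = 17.15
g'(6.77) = 5.27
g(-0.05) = 2.62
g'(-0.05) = -1.01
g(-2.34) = 7.34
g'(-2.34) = -3.11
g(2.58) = 3.16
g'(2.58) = 1.41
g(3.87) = 5.74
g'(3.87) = 2.60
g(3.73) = 5.39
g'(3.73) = 2.47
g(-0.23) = 2.82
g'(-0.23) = -1.17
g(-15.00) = 120.47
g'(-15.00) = -14.76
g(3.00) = 3.83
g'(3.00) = 1.80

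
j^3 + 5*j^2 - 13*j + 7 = (j - 1)^2*(j + 7)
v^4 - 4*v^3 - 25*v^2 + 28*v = v*(v - 7)*(v - 1)*(v + 4)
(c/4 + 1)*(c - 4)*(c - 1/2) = c^3/4 - c^2/8 - 4*c + 2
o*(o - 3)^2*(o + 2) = o^4 - 4*o^3 - 3*o^2 + 18*o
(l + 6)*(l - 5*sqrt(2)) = l^2 - 5*sqrt(2)*l + 6*l - 30*sqrt(2)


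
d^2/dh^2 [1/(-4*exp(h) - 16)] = (4 - exp(h))*exp(h)/(4*(exp(h) + 4)^3)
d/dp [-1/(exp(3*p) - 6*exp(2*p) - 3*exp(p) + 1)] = 3*(exp(2*p) - 4*exp(p) - 1)*exp(p)/(exp(3*p) - 6*exp(2*p) - 3*exp(p) + 1)^2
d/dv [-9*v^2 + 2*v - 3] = 2 - 18*v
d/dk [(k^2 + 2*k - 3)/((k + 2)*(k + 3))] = 3/(k^2 + 4*k + 4)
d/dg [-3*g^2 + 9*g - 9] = 9 - 6*g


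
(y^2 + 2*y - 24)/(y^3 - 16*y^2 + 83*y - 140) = (y + 6)/(y^2 - 12*y + 35)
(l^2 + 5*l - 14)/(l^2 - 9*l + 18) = (l^2 + 5*l - 14)/(l^2 - 9*l + 18)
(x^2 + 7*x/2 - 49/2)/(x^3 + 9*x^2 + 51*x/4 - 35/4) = 2*(2*x - 7)/(4*x^2 + 8*x - 5)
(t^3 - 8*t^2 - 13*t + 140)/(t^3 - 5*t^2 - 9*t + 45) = (t^2 - 3*t - 28)/(t^2 - 9)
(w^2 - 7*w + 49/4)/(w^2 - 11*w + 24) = (w^2 - 7*w + 49/4)/(w^2 - 11*w + 24)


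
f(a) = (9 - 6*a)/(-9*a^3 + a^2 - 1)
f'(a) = (9 - 6*a)*(27*a^2 - 2*a)/(-9*a^3 + a^2 - 1)^2 - 6/(-9*a^3 + a^2 - 1) = 3*(18*a^3 - 2*a^2 - a*(2*a - 3)*(27*a - 2) + 2)/(9*a^3 - a^2 + 1)^2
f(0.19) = -7.66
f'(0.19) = 10.29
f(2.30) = 0.05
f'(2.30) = -0.00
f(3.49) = 0.03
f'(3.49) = -0.01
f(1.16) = -0.15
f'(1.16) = 0.81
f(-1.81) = 0.36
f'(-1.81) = 0.48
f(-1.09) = 1.31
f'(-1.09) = 3.29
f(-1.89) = 0.32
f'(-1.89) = 0.41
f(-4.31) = 0.05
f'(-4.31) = 0.02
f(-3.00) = 0.11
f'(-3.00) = 0.08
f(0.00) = -9.00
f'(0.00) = 6.00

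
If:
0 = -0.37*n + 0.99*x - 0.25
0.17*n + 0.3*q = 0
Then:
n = 2.67567567567568*x - 0.675675675675676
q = 0.382882882882883 - 1.51621621621622*x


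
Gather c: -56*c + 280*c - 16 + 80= 224*c + 64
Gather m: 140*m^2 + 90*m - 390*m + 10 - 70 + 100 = 140*m^2 - 300*m + 40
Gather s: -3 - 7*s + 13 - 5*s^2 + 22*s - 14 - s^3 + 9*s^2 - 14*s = -s^3 + 4*s^2 + s - 4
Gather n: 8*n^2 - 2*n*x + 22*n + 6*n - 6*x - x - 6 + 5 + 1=8*n^2 + n*(28 - 2*x) - 7*x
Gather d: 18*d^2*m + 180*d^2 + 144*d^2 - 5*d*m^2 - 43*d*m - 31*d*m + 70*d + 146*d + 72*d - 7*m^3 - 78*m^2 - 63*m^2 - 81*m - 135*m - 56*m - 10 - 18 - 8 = d^2*(18*m + 324) + d*(-5*m^2 - 74*m + 288) - 7*m^3 - 141*m^2 - 272*m - 36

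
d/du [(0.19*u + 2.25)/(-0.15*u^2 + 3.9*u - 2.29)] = (0.0285*u^2 + 0.675*u - 9.2101)/(0.0225*u^4 - 1.17*u^3 + 15.897*u^2 - 17.862*u + 5.2441)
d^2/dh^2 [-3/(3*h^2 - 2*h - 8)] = 6*(-9*h^2 + 6*h + 4*(3*h - 1)^2 + 24)/(-3*h^2 + 2*h + 8)^3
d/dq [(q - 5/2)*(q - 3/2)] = 2*q - 4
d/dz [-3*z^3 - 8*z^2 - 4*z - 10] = -9*z^2 - 16*z - 4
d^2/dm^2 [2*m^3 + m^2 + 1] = 12*m + 2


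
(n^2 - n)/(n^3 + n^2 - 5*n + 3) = n/(n^2 + 2*n - 3)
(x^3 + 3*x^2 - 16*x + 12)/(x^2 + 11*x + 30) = (x^2 - 3*x + 2)/(x + 5)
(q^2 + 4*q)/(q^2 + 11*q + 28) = q/(q + 7)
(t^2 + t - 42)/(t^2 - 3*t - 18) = (t + 7)/(t + 3)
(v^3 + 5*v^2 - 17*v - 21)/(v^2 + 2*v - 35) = (v^2 - 2*v - 3)/(v - 5)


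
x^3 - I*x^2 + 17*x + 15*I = (x - 5*I)*(x + I)*(x + 3*I)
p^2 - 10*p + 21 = (p - 7)*(p - 3)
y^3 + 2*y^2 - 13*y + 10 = (y - 2)*(y - 1)*(y + 5)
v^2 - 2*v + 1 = (v - 1)^2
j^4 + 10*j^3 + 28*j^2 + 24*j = j*(j + 2)^2*(j + 6)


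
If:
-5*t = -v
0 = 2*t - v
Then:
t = 0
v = 0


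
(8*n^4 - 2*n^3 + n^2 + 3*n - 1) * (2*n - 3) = 16*n^5 - 28*n^4 + 8*n^3 + 3*n^2 - 11*n + 3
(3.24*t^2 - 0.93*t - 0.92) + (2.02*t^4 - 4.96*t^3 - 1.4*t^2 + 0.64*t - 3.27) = 2.02*t^4 - 4.96*t^3 + 1.84*t^2 - 0.29*t - 4.19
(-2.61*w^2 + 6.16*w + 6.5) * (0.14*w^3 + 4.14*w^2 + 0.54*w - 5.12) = -0.3654*w^5 - 9.943*w^4 + 25.003*w^3 + 43.5996*w^2 - 28.0292*w - 33.28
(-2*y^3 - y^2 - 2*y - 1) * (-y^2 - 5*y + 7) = 2*y^5 + 11*y^4 - 7*y^3 + 4*y^2 - 9*y - 7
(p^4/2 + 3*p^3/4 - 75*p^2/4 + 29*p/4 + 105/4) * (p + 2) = p^5/2 + 7*p^4/4 - 69*p^3/4 - 121*p^2/4 + 163*p/4 + 105/2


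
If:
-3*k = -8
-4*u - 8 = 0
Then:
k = 8/3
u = -2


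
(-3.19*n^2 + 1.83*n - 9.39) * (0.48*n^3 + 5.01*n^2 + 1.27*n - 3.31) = -1.5312*n^5 - 15.1035*n^4 + 0.6098*n^3 - 34.1609*n^2 - 17.9826*n + 31.0809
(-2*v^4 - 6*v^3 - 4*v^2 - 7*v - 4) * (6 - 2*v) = 4*v^5 - 28*v^3 - 10*v^2 - 34*v - 24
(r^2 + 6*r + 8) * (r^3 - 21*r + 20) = r^5 + 6*r^4 - 13*r^3 - 106*r^2 - 48*r + 160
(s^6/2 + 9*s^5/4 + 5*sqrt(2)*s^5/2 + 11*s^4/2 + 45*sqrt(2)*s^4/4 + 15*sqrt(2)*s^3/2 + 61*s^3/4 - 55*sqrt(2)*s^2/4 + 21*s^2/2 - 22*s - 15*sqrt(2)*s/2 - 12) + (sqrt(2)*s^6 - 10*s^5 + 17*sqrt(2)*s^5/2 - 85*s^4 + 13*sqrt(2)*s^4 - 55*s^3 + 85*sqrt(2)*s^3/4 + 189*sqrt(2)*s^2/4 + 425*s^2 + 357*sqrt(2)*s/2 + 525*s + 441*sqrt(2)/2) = s^6/2 + sqrt(2)*s^6 - 31*s^5/4 + 11*sqrt(2)*s^5 - 159*s^4/2 + 97*sqrt(2)*s^4/4 - 159*s^3/4 + 115*sqrt(2)*s^3/4 + 67*sqrt(2)*s^2/2 + 871*s^2/2 + 171*sqrt(2)*s + 503*s - 12 + 441*sqrt(2)/2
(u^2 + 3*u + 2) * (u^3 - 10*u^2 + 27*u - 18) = u^5 - 7*u^4 - u^3 + 43*u^2 - 36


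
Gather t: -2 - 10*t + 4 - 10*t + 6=8 - 20*t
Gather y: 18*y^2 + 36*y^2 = 54*y^2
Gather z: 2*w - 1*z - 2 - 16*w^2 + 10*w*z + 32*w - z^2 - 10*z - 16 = -16*w^2 + 34*w - z^2 + z*(10*w - 11) - 18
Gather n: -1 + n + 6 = n + 5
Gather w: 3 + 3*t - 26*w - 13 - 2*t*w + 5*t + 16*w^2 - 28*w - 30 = 8*t + 16*w^2 + w*(-2*t - 54) - 40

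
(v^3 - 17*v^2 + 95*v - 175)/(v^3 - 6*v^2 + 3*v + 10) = (v^2 - 12*v + 35)/(v^2 - v - 2)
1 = 1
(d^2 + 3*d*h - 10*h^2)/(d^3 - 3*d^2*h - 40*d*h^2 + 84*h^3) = (d + 5*h)/(d^2 - d*h - 42*h^2)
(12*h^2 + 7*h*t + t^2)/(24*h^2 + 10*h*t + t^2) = (3*h + t)/(6*h + t)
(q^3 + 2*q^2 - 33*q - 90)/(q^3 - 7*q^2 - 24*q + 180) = (q + 3)/(q - 6)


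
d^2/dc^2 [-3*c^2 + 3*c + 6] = -6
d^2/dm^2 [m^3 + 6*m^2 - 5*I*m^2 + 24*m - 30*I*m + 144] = 6*m + 12 - 10*I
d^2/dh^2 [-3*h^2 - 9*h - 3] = -6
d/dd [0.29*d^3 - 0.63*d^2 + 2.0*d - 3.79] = 0.87*d^2 - 1.26*d + 2.0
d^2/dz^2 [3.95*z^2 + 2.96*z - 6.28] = 7.90000000000000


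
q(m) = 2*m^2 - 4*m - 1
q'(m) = 4*m - 4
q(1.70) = -2.02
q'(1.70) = 2.80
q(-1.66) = 11.15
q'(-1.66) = -10.64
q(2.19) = -0.17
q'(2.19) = 4.76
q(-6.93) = 122.77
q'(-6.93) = -31.72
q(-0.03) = -0.88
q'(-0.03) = -4.12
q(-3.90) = 45.02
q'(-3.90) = -19.60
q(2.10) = -0.58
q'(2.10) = 4.40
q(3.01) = 5.08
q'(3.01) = 8.04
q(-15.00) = 509.00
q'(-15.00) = -64.00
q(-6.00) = 95.00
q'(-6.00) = -28.00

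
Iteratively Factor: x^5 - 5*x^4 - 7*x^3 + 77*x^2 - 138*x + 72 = (x - 3)*(x^4 - 2*x^3 - 13*x^2 + 38*x - 24) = (x - 3)^2*(x^3 + x^2 - 10*x + 8) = (x - 3)^2*(x + 4)*(x^2 - 3*x + 2) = (x - 3)^2*(x - 2)*(x + 4)*(x - 1)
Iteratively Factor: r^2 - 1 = (r + 1)*(r - 1)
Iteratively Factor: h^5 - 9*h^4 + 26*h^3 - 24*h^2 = (h - 3)*(h^4 - 6*h^3 + 8*h^2) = (h - 3)*(h - 2)*(h^3 - 4*h^2) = (h - 4)*(h - 3)*(h - 2)*(h^2) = h*(h - 4)*(h - 3)*(h - 2)*(h)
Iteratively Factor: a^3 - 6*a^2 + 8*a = (a - 4)*(a^2 - 2*a) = a*(a - 4)*(a - 2)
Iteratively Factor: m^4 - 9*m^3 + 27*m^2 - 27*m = (m - 3)*(m^3 - 6*m^2 + 9*m) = (m - 3)^2*(m^2 - 3*m) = m*(m - 3)^2*(m - 3)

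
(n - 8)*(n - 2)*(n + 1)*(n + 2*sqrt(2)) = n^4 - 9*n^3 + 2*sqrt(2)*n^3 - 18*sqrt(2)*n^2 + 6*n^2 + 16*n + 12*sqrt(2)*n + 32*sqrt(2)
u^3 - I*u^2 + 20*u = u*(u - 5*I)*(u + 4*I)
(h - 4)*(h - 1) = h^2 - 5*h + 4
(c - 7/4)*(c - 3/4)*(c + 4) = c^3 + 3*c^2/2 - 139*c/16 + 21/4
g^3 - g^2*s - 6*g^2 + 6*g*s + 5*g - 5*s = (g - 5)*(g - 1)*(g - s)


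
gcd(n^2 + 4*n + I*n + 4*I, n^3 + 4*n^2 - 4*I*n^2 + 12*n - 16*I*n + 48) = n + 4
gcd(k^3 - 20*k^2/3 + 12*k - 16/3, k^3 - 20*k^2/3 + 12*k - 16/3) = k^3 - 20*k^2/3 + 12*k - 16/3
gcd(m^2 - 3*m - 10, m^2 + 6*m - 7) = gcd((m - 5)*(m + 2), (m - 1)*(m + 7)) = 1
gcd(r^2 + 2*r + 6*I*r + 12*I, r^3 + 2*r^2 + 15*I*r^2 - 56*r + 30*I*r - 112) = r + 2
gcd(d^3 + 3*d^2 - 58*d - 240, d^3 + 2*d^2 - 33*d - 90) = d + 5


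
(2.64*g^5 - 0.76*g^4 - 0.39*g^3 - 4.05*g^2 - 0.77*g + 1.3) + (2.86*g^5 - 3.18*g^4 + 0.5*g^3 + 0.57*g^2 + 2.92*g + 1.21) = 5.5*g^5 - 3.94*g^4 + 0.11*g^3 - 3.48*g^2 + 2.15*g + 2.51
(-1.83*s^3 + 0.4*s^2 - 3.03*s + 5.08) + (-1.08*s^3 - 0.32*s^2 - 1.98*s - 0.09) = -2.91*s^3 + 0.08*s^2 - 5.01*s + 4.99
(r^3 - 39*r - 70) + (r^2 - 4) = r^3 + r^2 - 39*r - 74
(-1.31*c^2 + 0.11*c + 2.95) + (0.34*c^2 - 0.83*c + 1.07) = -0.97*c^2 - 0.72*c + 4.02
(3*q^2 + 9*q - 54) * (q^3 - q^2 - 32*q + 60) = 3*q^5 + 6*q^4 - 159*q^3 - 54*q^2 + 2268*q - 3240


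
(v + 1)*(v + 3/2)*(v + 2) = v^3 + 9*v^2/2 + 13*v/2 + 3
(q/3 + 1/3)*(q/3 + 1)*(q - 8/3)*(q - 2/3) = q^4/9 + 2*q^3/27 - 77*q^2/81 - 26*q/81 + 16/27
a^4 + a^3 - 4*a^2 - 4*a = a*(a - 2)*(a + 1)*(a + 2)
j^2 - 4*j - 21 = (j - 7)*(j + 3)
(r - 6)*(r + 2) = r^2 - 4*r - 12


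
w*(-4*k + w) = -4*k*w + w^2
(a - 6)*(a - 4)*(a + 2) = a^3 - 8*a^2 + 4*a + 48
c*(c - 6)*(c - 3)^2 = c^4 - 12*c^3 + 45*c^2 - 54*c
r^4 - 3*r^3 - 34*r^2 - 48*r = r*(r - 8)*(r + 2)*(r + 3)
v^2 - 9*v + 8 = (v - 8)*(v - 1)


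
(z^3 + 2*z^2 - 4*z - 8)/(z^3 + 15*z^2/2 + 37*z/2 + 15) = 2*(z^2 - 4)/(2*z^2 + 11*z + 15)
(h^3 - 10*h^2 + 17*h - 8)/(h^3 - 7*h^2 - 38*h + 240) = (h^2 - 2*h + 1)/(h^2 + h - 30)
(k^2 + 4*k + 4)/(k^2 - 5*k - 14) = (k + 2)/(k - 7)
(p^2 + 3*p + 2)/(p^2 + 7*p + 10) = (p + 1)/(p + 5)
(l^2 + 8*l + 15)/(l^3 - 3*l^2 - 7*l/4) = 4*(l^2 + 8*l + 15)/(l*(4*l^2 - 12*l - 7))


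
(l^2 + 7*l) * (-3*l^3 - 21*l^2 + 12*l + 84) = -3*l^5 - 42*l^4 - 135*l^3 + 168*l^2 + 588*l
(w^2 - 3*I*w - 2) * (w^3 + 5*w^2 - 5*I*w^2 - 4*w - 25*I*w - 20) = w^5 + 5*w^4 - 8*I*w^4 - 21*w^3 - 40*I*w^3 - 105*w^2 + 22*I*w^2 + 8*w + 110*I*w + 40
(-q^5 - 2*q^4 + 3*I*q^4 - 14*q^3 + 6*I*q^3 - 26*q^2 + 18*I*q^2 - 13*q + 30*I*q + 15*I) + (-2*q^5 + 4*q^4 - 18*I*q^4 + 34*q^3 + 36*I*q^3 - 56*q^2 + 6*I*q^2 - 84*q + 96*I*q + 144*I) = -3*q^5 + 2*q^4 - 15*I*q^4 + 20*q^3 + 42*I*q^3 - 82*q^2 + 24*I*q^2 - 97*q + 126*I*q + 159*I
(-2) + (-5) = -7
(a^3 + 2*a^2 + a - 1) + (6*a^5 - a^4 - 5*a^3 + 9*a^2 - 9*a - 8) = 6*a^5 - a^4 - 4*a^3 + 11*a^2 - 8*a - 9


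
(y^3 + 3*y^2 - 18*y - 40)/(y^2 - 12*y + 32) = (y^2 + 7*y + 10)/(y - 8)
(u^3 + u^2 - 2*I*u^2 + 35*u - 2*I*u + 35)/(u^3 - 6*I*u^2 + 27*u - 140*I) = (u + 1)/(u - 4*I)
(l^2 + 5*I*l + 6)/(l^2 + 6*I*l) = (l - I)/l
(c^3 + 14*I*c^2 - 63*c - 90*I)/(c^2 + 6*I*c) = c + 8*I - 15/c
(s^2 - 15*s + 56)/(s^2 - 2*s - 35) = (s - 8)/(s + 5)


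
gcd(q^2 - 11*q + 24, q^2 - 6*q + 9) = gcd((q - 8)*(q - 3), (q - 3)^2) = q - 3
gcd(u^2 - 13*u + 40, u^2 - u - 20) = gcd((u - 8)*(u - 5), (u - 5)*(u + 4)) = u - 5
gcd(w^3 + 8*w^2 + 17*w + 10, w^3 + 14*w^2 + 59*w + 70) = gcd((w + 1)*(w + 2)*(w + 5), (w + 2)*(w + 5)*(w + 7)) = w^2 + 7*w + 10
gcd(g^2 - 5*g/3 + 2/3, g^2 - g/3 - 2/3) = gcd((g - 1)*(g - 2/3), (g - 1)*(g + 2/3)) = g - 1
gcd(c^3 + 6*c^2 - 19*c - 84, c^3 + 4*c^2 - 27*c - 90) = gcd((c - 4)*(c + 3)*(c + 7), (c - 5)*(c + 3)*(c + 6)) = c + 3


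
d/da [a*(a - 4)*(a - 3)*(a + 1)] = 4*a^3 - 18*a^2 + 10*a + 12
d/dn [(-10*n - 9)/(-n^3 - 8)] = (-20*n^3 - 27*n^2 + 80)/(n^6 + 16*n^3 + 64)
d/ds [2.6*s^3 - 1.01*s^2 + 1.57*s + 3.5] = 7.8*s^2 - 2.02*s + 1.57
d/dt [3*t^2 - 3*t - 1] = 6*t - 3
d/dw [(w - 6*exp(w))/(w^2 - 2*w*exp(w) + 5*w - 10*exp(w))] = ((1 - 6*exp(w))*(w^2 - 2*w*exp(w) + 5*w - 10*exp(w)) + (w - 6*exp(w))*(2*w*exp(w) - 2*w + 12*exp(w) - 5))/(w^2 - 2*w*exp(w) + 5*w - 10*exp(w))^2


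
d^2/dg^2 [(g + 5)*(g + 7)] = 2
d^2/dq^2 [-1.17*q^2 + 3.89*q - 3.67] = -2.34000000000000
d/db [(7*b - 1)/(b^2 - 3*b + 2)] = (-7*b^2 + 2*b + 11)/(b^4 - 6*b^3 + 13*b^2 - 12*b + 4)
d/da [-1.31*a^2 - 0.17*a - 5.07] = -2.62*a - 0.17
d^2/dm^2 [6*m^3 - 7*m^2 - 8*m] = 36*m - 14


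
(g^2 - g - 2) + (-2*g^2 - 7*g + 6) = -g^2 - 8*g + 4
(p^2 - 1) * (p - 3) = p^3 - 3*p^2 - p + 3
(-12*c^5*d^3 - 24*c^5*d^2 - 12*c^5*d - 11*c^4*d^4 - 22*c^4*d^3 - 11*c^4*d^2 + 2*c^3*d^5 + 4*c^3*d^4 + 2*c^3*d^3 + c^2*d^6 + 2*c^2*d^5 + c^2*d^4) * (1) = -12*c^5*d^3 - 24*c^5*d^2 - 12*c^5*d - 11*c^4*d^4 - 22*c^4*d^3 - 11*c^4*d^2 + 2*c^3*d^5 + 4*c^3*d^4 + 2*c^3*d^3 + c^2*d^6 + 2*c^2*d^5 + c^2*d^4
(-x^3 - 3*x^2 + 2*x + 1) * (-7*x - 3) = 7*x^4 + 24*x^3 - 5*x^2 - 13*x - 3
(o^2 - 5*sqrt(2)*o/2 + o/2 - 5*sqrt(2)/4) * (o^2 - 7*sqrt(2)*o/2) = o^4 - 6*sqrt(2)*o^3 + o^3/2 - 3*sqrt(2)*o^2 + 35*o^2/2 + 35*o/4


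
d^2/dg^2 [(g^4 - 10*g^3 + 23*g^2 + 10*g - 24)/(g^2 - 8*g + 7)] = 2*(g^3 - 21*g^2 + 147*g - 319)/(g^3 - 21*g^2 + 147*g - 343)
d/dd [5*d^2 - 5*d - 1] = 10*d - 5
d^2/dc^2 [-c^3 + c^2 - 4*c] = 2 - 6*c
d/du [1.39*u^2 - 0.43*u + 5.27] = 2.78*u - 0.43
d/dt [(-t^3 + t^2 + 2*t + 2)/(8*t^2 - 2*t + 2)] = (-2*t^4 + t^3 - 6*t^2 - 7*t + 2)/(16*t^4 - 8*t^3 + 9*t^2 - 2*t + 1)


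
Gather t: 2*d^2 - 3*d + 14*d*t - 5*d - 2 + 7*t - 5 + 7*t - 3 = 2*d^2 - 8*d + t*(14*d + 14) - 10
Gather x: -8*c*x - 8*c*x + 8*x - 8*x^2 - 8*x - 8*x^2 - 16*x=-16*x^2 + x*(-16*c - 16)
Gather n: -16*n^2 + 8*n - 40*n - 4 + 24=-16*n^2 - 32*n + 20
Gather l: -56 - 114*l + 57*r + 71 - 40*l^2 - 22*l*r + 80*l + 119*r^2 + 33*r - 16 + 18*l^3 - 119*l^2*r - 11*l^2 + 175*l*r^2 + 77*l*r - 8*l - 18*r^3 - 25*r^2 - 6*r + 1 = 18*l^3 + l^2*(-119*r - 51) + l*(175*r^2 + 55*r - 42) - 18*r^3 + 94*r^2 + 84*r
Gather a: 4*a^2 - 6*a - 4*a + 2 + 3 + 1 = 4*a^2 - 10*a + 6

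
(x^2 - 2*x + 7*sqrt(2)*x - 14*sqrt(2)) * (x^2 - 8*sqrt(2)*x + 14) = x^4 - 2*x^3 - sqrt(2)*x^3 - 98*x^2 + 2*sqrt(2)*x^2 + 98*sqrt(2)*x + 196*x - 196*sqrt(2)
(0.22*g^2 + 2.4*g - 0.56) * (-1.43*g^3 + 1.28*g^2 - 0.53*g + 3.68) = -0.3146*g^5 - 3.1504*g^4 + 3.7562*g^3 - 1.1792*g^2 + 9.1288*g - 2.0608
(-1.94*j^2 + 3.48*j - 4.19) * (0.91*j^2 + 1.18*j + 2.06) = -1.7654*j^4 + 0.877600000000001*j^3 - 3.7029*j^2 + 2.2246*j - 8.6314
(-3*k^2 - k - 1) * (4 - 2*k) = 6*k^3 - 10*k^2 - 2*k - 4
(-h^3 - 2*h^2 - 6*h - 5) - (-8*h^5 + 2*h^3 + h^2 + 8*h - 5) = 8*h^5 - 3*h^3 - 3*h^2 - 14*h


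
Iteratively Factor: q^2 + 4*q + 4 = (q + 2)*(q + 2)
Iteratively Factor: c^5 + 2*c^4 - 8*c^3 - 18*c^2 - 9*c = (c + 1)*(c^4 + c^3 - 9*c^2 - 9*c) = c*(c + 1)*(c^3 + c^2 - 9*c - 9) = c*(c + 1)^2*(c^2 - 9) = c*(c + 1)^2*(c + 3)*(c - 3)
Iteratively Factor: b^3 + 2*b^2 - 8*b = (b)*(b^2 + 2*b - 8) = b*(b + 4)*(b - 2)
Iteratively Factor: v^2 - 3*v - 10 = (v - 5)*(v + 2)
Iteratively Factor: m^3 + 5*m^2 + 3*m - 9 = (m + 3)*(m^2 + 2*m - 3) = (m - 1)*(m + 3)*(m + 3)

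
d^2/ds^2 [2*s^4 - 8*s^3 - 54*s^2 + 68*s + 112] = 24*s^2 - 48*s - 108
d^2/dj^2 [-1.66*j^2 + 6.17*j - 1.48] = -3.32000000000000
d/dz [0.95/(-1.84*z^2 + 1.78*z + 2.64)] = (3.496*z - 1.691)/(-1.84*z^2 + 1.78*z + 2.64)^2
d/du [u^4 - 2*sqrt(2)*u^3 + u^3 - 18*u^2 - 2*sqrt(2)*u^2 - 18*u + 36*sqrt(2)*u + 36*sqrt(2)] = 4*u^3 - 6*sqrt(2)*u^2 + 3*u^2 - 36*u - 4*sqrt(2)*u - 18 + 36*sqrt(2)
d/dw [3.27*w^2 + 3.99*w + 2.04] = 6.54*w + 3.99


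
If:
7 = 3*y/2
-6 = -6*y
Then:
No Solution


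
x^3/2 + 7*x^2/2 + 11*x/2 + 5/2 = (x/2 + 1/2)*(x + 1)*(x + 5)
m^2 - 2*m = m*(m - 2)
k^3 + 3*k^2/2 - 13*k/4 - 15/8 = (k - 3/2)*(k + 1/2)*(k + 5/2)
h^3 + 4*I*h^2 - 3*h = h*(h + I)*(h + 3*I)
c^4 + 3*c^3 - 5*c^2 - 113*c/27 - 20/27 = (c - 5/3)*(c + 1/3)^2*(c + 4)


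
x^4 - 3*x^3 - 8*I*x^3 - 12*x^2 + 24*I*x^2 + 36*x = x*(x - 3)*(x - 6*I)*(x - 2*I)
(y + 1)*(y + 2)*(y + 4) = y^3 + 7*y^2 + 14*y + 8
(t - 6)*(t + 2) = t^2 - 4*t - 12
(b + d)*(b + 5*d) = b^2 + 6*b*d + 5*d^2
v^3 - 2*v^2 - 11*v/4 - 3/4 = (v - 3)*(v + 1/2)^2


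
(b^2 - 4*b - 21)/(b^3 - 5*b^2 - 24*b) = (b - 7)/(b*(b - 8))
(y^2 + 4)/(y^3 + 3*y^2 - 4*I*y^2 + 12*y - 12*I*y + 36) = (y - 2*I)/(y^2 + y*(3 - 6*I) - 18*I)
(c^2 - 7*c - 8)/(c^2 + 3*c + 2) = (c - 8)/(c + 2)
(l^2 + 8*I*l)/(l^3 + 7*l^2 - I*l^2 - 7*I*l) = (l + 8*I)/(l^2 + l*(7 - I) - 7*I)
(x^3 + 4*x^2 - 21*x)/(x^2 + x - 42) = x*(x - 3)/(x - 6)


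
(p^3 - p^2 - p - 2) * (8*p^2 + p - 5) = 8*p^5 - 7*p^4 - 14*p^3 - 12*p^2 + 3*p + 10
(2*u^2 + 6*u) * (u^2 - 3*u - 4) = 2*u^4 - 26*u^2 - 24*u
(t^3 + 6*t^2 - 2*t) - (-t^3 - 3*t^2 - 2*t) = 2*t^3 + 9*t^2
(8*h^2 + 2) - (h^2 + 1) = 7*h^2 + 1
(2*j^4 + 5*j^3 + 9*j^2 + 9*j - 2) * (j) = 2*j^5 + 5*j^4 + 9*j^3 + 9*j^2 - 2*j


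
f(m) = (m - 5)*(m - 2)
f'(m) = 2*m - 7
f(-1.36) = 21.37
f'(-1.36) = -9.72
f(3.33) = -2.22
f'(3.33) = -0.34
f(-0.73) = 15.64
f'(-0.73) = -8.46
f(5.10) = 0.31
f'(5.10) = 3.20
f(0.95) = 4.25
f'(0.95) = -5.10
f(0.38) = 7.48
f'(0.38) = -6.24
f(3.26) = -2.19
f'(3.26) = -0.48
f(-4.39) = 60.00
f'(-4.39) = -15.78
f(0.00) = 10.00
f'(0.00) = -7.00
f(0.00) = 10.00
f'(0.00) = -7.00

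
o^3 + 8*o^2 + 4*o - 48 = (o - 2)*(o + 4)*(o + 6)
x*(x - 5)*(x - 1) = x^3 - 6*x^2 + 5*x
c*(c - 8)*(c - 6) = c^3 - 14*c^2 + 48*c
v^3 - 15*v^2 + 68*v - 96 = (v - 8)*(v - 4)*(v - 3)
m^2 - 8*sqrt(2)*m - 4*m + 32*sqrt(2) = (m - 4)*(m - 8*sqrt(2))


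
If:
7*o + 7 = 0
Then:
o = -1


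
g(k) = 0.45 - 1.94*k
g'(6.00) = -1.94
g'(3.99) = -1.94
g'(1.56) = -1.94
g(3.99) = -7.29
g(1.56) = -2.58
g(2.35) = -4.11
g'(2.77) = -1.94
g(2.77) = -4.92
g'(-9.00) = -1.94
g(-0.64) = 1.69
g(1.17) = -1.82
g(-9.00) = 17.91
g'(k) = -1.94000000000000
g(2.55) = -4.50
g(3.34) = -6.03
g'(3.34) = -1.94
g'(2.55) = -1.94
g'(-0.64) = -1.94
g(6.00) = -11.19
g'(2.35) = -1.94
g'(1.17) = -1.94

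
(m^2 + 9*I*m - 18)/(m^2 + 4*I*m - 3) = (m + 6*I)/(m + I)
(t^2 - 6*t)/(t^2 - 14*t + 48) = t/(t - 8)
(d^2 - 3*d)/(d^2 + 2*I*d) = (d - 3)/(d + 2*I)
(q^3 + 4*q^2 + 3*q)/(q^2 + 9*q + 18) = q*(q + 1)/(q + 6)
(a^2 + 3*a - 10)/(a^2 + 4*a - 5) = (a - 2)/(a - 1)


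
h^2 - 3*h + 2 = (h - 2)*(h - 1)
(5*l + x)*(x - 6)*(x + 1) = 5*l*x^2 - 25*l*x - 30*l + x^3 - 5*x^2 - 6*x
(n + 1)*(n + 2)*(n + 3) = n^3 + 6*n^2 + 11*n + 6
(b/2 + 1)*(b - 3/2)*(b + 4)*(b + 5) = b^4/2 + 19*b^3/4 + 43*b^2/4 - 17*b/2 - 30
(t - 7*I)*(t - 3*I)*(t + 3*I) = t^3 - 7*I*t^2 + 9*t - 63*I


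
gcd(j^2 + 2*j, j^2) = j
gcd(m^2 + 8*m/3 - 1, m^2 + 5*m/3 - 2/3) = m - 1/3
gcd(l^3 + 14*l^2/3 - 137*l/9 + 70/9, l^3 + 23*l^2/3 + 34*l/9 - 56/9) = l^2 + 19*l/3 - 14/3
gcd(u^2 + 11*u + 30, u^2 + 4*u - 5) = u + 5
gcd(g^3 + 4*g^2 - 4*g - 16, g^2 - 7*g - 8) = 1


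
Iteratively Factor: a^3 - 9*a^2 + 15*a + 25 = (a + 1)*(a^2 - 10*a + 25) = (a - 5)*(a + 1)*(a - 5)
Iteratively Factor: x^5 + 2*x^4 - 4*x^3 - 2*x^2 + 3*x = (x + 3)*(x^4 - x^3 - x^2 + x) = (x + 1)*(x + 3)*(x^3 - 2*x^2 + x) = x*(x + 1)*(x + 3)*(x^2 - 2*x + 1) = x*(x - 1)*(x + 1)*(x + 3)*(x - 1)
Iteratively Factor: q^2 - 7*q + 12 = (q - 3)*(q - 4)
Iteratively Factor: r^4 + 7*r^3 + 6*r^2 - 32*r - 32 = (r + 4)*(r^3 + 3*r^2 - 6*r - 8) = (r + 1)*(r + 4)*(r^2 + 2*r - 8) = (r - 2)*(r + 1)*(r + 4)*(r + 4)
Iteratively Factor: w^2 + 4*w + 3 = (w + 3)*(w + 1)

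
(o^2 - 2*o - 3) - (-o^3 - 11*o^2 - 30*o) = o^3 + 12*o^2 + 28*o - 3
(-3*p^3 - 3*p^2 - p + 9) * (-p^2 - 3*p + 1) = 3*p^5 + 12*p^4 + 7*p^3 - 9*p^2 - 28*p + 9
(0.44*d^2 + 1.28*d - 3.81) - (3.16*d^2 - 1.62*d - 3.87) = -2.72*d^2 + 2.9*d + 0.0600000000000001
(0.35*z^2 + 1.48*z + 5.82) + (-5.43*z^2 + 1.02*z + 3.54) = -5.08*z^2 + 2.5*z + 9.36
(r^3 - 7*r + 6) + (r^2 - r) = r^3 + r^2 - 8*r + 6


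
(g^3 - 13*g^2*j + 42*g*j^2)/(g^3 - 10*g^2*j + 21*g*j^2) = (g - 6*j)/(g - 3*j)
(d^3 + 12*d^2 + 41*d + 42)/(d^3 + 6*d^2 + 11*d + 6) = (d + 7)/(d + 1)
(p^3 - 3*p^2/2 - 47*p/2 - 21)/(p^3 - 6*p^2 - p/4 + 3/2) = 2*(2*p^2 + 9*p + 7)/(4*p^2 - 1)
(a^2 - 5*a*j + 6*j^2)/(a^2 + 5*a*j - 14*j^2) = (a - 3*j)/(a + 7*j)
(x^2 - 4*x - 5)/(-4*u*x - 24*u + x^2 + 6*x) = (-x^2 + 4*x + 5)/(4*u*x + 24*u - x^2 - 6*x)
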